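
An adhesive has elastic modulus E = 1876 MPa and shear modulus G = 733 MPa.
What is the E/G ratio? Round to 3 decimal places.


E/G = 1876 / 733 = 2.559

2.559


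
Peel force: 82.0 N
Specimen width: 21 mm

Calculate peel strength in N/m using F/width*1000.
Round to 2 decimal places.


Peel strength = 82.0 / 21 * 1000 = 3904.76 N/m

3904.76


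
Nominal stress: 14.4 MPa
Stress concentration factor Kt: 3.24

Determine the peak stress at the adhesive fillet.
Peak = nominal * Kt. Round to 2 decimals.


Peak stress = 14.4 * 3.24
= 46.66 MPa

46.66


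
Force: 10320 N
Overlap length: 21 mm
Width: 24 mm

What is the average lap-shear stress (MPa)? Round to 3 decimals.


Average shear stress = F / (overlap * width)
= 10320 / (21 * 24)
= 20.476 MPa

20.476


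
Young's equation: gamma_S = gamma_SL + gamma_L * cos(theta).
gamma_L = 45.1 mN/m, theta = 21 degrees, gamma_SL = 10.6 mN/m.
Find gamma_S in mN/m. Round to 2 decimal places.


cos(21 deg) = 0.933580
gamma_S = 10.6 + 45.1 * 0.933580
= 52.70 mN/m

52.70


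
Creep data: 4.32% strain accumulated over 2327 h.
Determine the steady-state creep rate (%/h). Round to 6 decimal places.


Rate = 4.32 / 2327 = 0.001856 %/h

0.001856


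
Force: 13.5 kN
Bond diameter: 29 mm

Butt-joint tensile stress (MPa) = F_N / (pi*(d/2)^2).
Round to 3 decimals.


F_N = 13.5 * 1000 = 13500.0 N
A = pi*(14.5)^2 = 660.5199 mm^2
stress = 13500.0 / 660.5199 = 20.438 MPa

20.438


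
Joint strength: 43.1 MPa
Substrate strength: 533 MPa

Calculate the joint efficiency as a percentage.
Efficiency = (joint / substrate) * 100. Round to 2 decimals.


Efficiency = (43.1 / 533) * 100 = 8.09%

8.09


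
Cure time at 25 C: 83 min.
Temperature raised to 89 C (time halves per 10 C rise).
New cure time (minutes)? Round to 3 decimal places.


Acceleration factor = 2^(64/10) = 84.4485
New time = 83 / 84.4485 = 0.983 min

0.983


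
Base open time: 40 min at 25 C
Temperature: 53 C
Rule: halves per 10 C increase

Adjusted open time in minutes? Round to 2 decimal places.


Acceleration = 2^((53-25)/10) = 6.9644
Open time = 40 / 6.9644 = 5.74 min

5.74


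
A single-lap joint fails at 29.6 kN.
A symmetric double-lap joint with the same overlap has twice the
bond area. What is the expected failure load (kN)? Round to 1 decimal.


Double-lap load = 2 * 29.6 = 59.2 kN

59.2


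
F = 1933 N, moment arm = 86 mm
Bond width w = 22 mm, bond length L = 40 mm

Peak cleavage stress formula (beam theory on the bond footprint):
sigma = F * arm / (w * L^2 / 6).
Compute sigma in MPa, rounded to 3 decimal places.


sigma = (1933 * 86) / (22 * 1600 / 6)
= 166238 * 6 / 35200
= 997428 / 35200
= 28.336 MPa

28.336


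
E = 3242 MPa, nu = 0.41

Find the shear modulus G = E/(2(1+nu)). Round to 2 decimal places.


G = 3242 / (2 * 1.41)
= 1149.65 MPa

1149.65


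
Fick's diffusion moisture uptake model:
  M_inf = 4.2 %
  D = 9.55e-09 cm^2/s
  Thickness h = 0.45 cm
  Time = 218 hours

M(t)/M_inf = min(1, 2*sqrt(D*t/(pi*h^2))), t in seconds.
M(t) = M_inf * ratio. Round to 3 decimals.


t_sec = 218 * 3600 = 784800
ratio = 2*sqrt(9.55e-09*784800/(pi*0.45^2))
= min(1, 0.217082)
= 0.217082
M(t) = 4.2 * 0.217082 = 0.912 %

0.912


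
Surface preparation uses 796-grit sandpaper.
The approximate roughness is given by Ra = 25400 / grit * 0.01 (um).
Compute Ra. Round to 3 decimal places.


Ra = 25400 / 796 * 0.01
= 254 / 796
= 0.319 um

0.319


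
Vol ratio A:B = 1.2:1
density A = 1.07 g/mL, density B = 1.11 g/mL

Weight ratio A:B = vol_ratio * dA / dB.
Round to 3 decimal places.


Weight ratio = 1.2 * 1.07 / 1.11
= 1.157

1.157


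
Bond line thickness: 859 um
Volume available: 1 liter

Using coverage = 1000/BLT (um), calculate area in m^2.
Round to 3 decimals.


1 L = 1e6 mm^3, thickness = 859 um = 0.859 mm
Area = 1e6 / 0.859 mm^2 = (1e6 / 0.859) / 1e6 m^2 = 1000 / 859 m^2
= 1.164 m^2

1.164


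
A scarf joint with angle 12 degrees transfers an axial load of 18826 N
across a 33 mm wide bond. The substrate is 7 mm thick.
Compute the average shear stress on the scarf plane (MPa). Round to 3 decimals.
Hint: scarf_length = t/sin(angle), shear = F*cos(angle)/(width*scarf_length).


scarf_length = 7 / sin(12 deg) = 33.6681 mm
cos(12 deg) = 0.978148
shear stress = 18826 * 0.978148 / (33 * 33.6681)
= 16.574 MPa

16.574


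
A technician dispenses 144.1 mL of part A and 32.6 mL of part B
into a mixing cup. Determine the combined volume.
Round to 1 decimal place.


Combined volume = 144.1 + 32.6
= 176.7 mL

176.7


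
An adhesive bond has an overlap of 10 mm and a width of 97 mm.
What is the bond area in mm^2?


Bond area = overlap * width
= 10 * 97
= 970 mm^2

970


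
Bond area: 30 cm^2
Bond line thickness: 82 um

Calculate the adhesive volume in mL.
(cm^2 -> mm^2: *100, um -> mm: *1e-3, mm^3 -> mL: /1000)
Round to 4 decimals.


V = 30*100 * 82*1e-3 / 1000
= 0.2460 mL

0.2460


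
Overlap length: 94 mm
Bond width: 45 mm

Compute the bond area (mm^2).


Bond area = 94 * 45 = 4230 mm^2

4230


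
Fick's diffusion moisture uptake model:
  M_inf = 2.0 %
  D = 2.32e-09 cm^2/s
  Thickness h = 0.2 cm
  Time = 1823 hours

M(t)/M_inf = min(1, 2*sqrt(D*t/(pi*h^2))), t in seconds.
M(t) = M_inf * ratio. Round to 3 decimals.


t_sec = 1823 * 3600 = 6562800
ratio = 2*sqrt(2.32e-09*6562800/(pi*0.2^2))
= min(1, 0.696167)
= 0.696167
M(t) = 2.0 * 0.696167 = 1.392 %

1.392


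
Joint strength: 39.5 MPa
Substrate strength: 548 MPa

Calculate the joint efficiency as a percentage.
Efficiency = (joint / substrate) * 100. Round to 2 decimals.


Efficiency = (39.5 / 548) * 100 = 7.21%

7.21


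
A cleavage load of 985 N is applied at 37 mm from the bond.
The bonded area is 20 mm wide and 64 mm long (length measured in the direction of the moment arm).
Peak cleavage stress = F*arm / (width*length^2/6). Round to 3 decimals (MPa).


Moment = 985 * 37 = 36445 N*mm
Section modulus = 20 * 4096 / 6 = 81920 / 6 mm^3
Stress = 36445 / (81920 / 6) = 218670 / 81920
= 2.669 MPa

2.669


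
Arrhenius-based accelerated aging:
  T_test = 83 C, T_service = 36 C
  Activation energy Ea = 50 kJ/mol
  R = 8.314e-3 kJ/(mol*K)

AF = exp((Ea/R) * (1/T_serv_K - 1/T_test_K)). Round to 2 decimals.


T_test_K = 356.15, T_serv_K = 309.15
AF = exp((50/8.314e-3) * (1/309.15 - 1/356.15))
= 13.03

13.03


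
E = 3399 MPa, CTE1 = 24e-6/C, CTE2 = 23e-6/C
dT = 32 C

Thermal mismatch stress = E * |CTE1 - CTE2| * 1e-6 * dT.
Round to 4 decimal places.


= 3399 * 1e-6 * 32
= 0.1088 MPa

0.1088


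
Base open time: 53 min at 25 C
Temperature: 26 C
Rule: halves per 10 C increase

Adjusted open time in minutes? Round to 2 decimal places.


Acceleration = 2^((26-25)/10) = 1.0718
Open time = 53 / 1.0718 = 49.45 min

49.45


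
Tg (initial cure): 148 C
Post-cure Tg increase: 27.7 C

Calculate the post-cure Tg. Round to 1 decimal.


Post-cure Tg = 148 + 27.7 = 175.7 C

175.7


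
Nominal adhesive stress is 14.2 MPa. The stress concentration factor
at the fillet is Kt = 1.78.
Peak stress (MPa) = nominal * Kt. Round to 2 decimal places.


Peak = 14.2 * 1.78 = 25.28 MPa

25.28


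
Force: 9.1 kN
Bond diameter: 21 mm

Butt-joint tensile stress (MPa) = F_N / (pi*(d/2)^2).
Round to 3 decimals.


F_N = 9.1 * 1000 = 9100.0 N
A = pi*(10.5)^2 = 346.3606 mm^2
stress = 9100.0 / 346.3606 = 26.273 MPa

26.273


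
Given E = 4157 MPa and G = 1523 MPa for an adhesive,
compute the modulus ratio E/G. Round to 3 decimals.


E/G ratio = 4157 / 1523 = 2.729

2.729


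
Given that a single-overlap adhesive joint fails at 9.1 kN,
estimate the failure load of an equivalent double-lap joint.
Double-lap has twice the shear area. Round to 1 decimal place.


Double-lap factor = 2
Expected load = 9.1 * 2 = 18.2 kN

18.2


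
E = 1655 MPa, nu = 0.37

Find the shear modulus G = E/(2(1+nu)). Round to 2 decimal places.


G = 1655 / (2 * 1.37)
= 604.01 MPa

604.01


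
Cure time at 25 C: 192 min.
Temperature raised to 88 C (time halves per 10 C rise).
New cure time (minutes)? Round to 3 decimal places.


Acceleration factor = 2^(63/10) = 78.7932
New time = 192 / 78.7932 = 2.437 min

2.437


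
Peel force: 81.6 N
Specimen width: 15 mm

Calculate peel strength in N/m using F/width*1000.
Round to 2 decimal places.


Peel strength = 81.6 / 15 * 1000 = 5440.00 N/m

5440.00


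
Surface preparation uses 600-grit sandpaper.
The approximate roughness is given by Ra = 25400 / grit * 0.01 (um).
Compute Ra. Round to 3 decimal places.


Ra = 25400 / 600 * 0.01
= 254 / 600
= 0.423 um

0.423


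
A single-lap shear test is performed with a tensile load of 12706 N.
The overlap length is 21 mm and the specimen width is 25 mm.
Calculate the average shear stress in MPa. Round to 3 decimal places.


Shear stress = F / (overlap * width)
= 12706 / (21 * 25)
= 12706 / 525
= 24.202 MPa

24.202


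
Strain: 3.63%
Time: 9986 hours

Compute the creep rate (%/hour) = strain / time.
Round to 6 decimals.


Creep rate = 3.63 / 9986
= 0.000364 %/h

0.000364


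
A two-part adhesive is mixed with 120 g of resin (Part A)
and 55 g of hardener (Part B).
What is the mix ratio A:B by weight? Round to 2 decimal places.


Mix ratio = mass_A / mass_B
= 120 / 55
= 2.18

2.18


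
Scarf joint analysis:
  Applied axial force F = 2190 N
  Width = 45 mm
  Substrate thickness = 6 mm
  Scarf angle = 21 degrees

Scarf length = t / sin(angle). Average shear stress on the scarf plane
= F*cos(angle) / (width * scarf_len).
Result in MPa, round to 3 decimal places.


Scarf length = 6 / sin(21 deg) = 16.7426 mm
cos(21 deg) = 0.933580
Shear = 2190 * 0.933580 / (45 * 16.7426)
= 2.714 MPa

2.714


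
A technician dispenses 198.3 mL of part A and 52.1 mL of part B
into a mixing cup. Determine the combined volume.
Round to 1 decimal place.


Combined volume = 198.3 + 52.1
= 250.4 mL

250.4


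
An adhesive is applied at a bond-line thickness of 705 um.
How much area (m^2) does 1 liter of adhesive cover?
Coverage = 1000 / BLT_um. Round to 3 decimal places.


Coverage = 1000 / 705 = 1.418 m^2

1.418


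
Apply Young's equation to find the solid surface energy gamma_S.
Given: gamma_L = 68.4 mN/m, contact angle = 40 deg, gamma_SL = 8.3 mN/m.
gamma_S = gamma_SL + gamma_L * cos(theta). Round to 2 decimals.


theta_rad = 40 * pi/180 = 0.698132
gamma_S = 8.3 + 68.4 * cos(0.698132)
= 60.70 mN/m

60.70


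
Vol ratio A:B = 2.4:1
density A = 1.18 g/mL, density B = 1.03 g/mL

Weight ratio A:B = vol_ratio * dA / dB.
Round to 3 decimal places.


Weight ratio = 2.4 * 1.18 / 1.03
= 2.750

2.750


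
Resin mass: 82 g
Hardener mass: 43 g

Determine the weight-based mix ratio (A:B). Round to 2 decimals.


Ratio = 82 / 43 = 1.91

1.91


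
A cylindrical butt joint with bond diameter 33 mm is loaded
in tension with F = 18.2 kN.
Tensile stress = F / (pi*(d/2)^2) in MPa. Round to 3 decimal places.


Area = pi * (33/2)^2 = 855.2986 mm^2
Stress = 18.2*1000 / 855.2986
= 21.279 MPa

21.279


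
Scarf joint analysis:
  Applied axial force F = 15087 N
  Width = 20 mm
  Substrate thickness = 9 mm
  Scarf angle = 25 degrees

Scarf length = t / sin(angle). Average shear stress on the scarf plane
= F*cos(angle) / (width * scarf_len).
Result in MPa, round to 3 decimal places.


Scarf length = 9 / sin(25 deg) = 21.2958 mm
cos(25 deg) = 0.906308
Shear = 15087 * 0.906308 / (20 * 21.2958)
= 32.104 MPa

32.104


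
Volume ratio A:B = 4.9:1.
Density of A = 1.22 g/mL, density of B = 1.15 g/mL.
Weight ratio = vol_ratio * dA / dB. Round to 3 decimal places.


Wt ratio = 4.9 * 1.22 / 1.15
= 5.198

5.198


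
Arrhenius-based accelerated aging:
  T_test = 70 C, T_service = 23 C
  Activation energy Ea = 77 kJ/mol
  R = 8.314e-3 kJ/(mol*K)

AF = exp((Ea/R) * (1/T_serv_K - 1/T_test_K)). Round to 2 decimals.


T_test_K = 343.15, T_serv_K = 296.15
AF = exp((77/8.314e-3) * (1/296.15 - 1/343.15))
= 72.48

72.48


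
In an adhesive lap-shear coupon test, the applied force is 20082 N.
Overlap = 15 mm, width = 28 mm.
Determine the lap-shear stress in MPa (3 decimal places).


stress = F / (overlap * width)
= 20082 / (15 * 28)
= 47.814 MPa

47.814


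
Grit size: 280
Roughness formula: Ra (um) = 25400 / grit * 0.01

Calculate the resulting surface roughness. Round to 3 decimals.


Ra = 25400 / 280 * 0.01
= 0.907 um

0.907


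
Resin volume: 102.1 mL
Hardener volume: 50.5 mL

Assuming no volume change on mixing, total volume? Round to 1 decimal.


V_total = 102.1 + 50.5 = 152.6 mL

152.6


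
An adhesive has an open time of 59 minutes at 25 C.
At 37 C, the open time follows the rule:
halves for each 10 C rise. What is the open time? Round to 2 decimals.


Factor = 2^((37-25)/10) = 2.2974
Open time = 59 / 2.2974 = 25.68 min

25.68


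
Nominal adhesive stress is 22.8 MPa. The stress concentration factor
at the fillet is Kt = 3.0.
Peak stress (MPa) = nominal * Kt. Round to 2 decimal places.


Peak = 22.8 * 3.0 = 68.40 MPa

68.40


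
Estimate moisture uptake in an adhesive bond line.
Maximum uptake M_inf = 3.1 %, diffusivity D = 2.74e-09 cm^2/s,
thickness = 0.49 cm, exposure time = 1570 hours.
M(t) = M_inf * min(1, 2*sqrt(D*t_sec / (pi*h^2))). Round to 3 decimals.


Convert time: 1570 h = 5652000 s
ratio = min(1, 2*sqrt(2.74e-09*5652000/(pi*0.49^2)))
= 0.286573
M(t) = 3.1 * 0.286573 = 0.888%

0.888


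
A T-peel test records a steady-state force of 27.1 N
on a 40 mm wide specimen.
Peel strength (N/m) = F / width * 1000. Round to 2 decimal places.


Peel strength = 27.1 / 40 * 1000
= 677.50 N/m

677.50


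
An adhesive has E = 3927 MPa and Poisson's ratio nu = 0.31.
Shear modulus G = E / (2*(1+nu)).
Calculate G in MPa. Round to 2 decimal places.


G = 3927 / (2*(1+0.31))
= 3927 / 2.62
= 1498.85 MPa

1498.85


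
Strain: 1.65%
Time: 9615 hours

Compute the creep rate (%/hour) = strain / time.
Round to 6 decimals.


Creep rate = 1.65 / 9615
= 0.000172 %/h

0.000172


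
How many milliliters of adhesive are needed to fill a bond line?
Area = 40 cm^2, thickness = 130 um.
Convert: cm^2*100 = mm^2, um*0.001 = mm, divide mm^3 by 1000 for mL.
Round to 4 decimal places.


= (40 * 100) * (130 * 0.001) / 1000
= 0.5200 mL

0.5200


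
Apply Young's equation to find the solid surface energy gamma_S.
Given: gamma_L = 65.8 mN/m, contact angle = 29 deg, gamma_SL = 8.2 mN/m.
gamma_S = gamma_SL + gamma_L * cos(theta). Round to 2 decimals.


theta_rad = 29 * pi/180 = 0.506145
gamma_S = 8.2 + 65.8 * cos(0.506145)
= 65.75 mN/m

65.75


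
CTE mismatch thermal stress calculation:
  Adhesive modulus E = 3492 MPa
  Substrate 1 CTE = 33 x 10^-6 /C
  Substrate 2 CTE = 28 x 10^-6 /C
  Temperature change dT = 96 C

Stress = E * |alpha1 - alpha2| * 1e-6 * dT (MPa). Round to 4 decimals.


delta_alpha = |33 - 28| = 5 x 10^-6/C
Stress = 3492 * 5e-6 * 96
= 1.6762 MPa

1.6762


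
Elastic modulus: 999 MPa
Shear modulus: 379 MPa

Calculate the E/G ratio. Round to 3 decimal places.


E / G = 999 / 379 = 2.636

2.636


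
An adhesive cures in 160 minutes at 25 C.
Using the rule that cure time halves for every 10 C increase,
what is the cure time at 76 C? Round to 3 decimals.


Factor = 2^((76 - 25) / 10) = 34.2968
Cure time = 160 / 34.2968
= 4.665 minutes

4.665


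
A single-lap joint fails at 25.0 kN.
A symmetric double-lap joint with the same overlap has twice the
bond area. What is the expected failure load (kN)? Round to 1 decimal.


Double-lap load = 2 * 25.0 = 50.0 kN

50.0


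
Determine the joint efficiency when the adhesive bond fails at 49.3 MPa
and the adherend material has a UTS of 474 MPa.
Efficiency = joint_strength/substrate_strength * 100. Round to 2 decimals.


Joint efficiency = 49.3 / 474 * 100
= 10.40%

10.40


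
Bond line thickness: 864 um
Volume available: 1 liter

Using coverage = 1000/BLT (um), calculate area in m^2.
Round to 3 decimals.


1 L = 1e6 mm^3, thickness = 864 um = 0.864 mm
Area = 1e6 / 0.864 mm^2 = (1e6 / 0.864) / 1e6 m^2 = 1000 / 864 m^2
= 1.157 m^2

1.157


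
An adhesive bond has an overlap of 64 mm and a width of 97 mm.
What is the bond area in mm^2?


Bond area = overlap * width
= 64 * 97
= 6208 mm^2

6208


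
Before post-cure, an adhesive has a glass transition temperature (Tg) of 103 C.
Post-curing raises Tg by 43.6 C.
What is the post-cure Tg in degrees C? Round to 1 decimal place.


Tg_post = Tg_base + delta_Tg
= 103 + 43.6
= 146.6 C

146.6


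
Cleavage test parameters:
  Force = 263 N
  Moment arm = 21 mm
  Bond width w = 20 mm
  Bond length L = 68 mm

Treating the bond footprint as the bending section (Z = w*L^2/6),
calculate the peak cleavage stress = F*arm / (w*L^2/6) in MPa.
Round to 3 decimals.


M = 263 * 21 = 5523 N*mm
Z = 20 * 68^2 / 6 = 92480 / 6 mm^3
sigma = M / Z = 6 * 5523 / 92480 = 33138 / 92480
= 0.358 MPa

0.358


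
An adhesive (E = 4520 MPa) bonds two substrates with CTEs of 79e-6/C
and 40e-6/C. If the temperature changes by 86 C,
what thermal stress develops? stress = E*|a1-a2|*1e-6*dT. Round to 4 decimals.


Stress = 4520 * |79 - 40| * 1e-6 * 86
= 15.1601 MPa

15.1601


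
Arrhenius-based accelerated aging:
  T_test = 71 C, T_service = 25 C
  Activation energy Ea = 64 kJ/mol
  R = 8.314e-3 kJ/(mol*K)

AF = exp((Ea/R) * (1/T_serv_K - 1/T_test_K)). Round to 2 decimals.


T_test_K = 344.15, T_serv_K = 298.15
AF = exp((64/8.314e-3) * (1/298.15 - 1/344.15))
= 31.53

31.53


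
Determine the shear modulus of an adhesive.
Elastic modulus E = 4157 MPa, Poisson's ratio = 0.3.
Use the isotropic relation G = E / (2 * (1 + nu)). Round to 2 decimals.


G = 4157 / (2*(1+0.3)) = 4157 / 2.60
= 1598.85 MPa

1598.85


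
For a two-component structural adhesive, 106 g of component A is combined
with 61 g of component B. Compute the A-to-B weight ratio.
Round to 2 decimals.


Weight ratio A:B = 106 / 61
= 1.74

1.74


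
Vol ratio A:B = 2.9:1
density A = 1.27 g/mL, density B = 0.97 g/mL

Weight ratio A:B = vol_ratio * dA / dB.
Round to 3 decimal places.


Weight ratio = 2.9 * 1.27 / 0.97
= 3.797

3.797


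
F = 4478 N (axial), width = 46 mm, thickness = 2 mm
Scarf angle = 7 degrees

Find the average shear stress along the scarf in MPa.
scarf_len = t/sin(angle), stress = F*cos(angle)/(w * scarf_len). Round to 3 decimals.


scarf_len = 2/sin(7 deg) = 16.4110
cos(7 deg) = 0.992546
stress = 4478*0.992546/(46*16.4110) = 5.888 MPa

5.888


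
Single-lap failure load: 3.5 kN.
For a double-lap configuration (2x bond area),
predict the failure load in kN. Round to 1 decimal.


Failure load = 3.5 * 2 = 7.0 kN

7.0


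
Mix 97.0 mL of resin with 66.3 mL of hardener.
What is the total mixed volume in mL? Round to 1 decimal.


Total = 97.0 + 66.3 = 163.3 mL

163.3


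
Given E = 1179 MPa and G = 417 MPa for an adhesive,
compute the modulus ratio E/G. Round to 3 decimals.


E/G ratio = 1179 / 417 = 2.827

2.827


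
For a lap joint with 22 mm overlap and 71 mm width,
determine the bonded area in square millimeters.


Area = 22 * 71 = 1562 mm^2

1562


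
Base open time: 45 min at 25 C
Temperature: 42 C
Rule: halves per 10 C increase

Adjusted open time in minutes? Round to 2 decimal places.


Acceleration = 2^((42-25)/10) = 3.2490
Open time = 45 / 3.2490 = 13.85 min

13.85


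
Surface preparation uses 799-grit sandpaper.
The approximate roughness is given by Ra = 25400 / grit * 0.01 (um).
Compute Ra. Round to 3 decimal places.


Ra = 25400 / 799 * 0.01
= 254 / 799
= 0.318 um

0.318


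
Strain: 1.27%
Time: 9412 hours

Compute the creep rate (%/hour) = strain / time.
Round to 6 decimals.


Creep rate = 1.27 / 9412
= 0.000135 %/h

0.000135


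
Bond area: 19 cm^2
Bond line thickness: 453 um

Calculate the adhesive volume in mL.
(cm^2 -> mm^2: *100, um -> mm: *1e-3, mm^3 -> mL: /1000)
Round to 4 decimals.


V = 19*100 * 453*1e-3 / 1000
= 0.8607 mL

0.8607


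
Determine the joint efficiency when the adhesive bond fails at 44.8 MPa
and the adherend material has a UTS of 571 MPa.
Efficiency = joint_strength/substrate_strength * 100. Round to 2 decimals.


Joint efficiency = 44.8 / 571 * 100
= 7.85%

7.85


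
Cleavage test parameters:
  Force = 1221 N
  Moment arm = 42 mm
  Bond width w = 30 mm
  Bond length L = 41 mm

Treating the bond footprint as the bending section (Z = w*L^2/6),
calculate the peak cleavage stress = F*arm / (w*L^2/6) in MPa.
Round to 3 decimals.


M = 1221 * 42 = 51282 N*mm
Z = 30 * 41^2 / 6 = 50430 / 6 mm^3
sigma = M / Z = 6 * 51282 / 50430 = 307692 / 50430
= 6.101 MPa

6.101


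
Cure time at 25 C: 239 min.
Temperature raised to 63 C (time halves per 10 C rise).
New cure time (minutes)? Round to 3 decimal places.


Acceleration factor = 2^(38/10) = 13.9288
New time = 239 / 13.9288 = 17.159 min

17.159


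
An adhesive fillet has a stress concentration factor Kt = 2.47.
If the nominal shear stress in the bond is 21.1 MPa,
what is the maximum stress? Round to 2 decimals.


Max stress = 21.1 * 2.47 = 52.12 MPa

52.12


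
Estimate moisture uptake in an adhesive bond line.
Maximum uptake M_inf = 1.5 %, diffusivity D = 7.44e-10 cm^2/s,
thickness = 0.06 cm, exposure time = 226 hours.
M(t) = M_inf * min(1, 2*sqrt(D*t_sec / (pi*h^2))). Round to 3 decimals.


Convert time: 226 h = 813600 s
ratio = min(1, 2*sqrt(7.44e-10*813600/(pi*0.06^2)))
= 0.462696
M(t) = 1.5 * 0.462696 = 0.694%

0.694


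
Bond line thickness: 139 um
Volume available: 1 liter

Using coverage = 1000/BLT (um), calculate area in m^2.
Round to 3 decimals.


1 L = 1e6 mm^3, thickness = 139 um = 0.139 mm
Area = 1e6 / 0.139 mm^2 = (1e6 / 0.139) / 1e6 m^2 = 1000 / 139 m^2
= 7.194 m^2

7.194


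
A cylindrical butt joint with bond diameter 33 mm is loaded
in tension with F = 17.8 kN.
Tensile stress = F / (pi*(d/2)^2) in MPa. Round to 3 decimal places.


Area = pi * (33/2)^2 = 855.2986 mm^2
Stress = 17.8*1000 / 855.2986
= 20.811 MPa

20.811


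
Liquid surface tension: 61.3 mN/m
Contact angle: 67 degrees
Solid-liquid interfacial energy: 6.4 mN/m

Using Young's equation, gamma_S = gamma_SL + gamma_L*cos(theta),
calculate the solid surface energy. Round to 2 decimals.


gamma_S = 6.4 + 61.3 * cos(67)
= 30.35 mN/m

30.35


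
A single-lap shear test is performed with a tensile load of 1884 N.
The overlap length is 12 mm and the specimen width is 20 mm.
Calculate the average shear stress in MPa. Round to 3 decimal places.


Shear stress = F / (overlap * width)
= 1884 / (12 * 20)
= 1884 / 240
= 7.850 MPa

7.850


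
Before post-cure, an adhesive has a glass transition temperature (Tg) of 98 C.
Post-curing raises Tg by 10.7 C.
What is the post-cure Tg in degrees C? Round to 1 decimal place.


Tg_post = Tg_base + delta_Tg
= 98 + 10.7
= 108.7 C

108.7


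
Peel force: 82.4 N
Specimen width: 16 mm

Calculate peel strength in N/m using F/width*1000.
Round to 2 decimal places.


Peel strength = 82.4 / 16 * 1000 = 5150.00 N/m

5150.00


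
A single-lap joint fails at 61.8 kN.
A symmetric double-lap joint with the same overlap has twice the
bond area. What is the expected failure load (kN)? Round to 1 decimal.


Double-lap load = 2 * 61.8 = 123.6 kN

123.6


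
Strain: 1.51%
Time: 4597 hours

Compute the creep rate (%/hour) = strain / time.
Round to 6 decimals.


Creep rate = 1.51 / 4597
= 0.000328 %/h

0.000328


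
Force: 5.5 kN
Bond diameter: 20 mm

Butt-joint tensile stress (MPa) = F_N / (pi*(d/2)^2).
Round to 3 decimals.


F_N = 5.5 * 1000 = 5500.0 N
A = pi*(10.0)^2 = 314.1593 mm^2
stress = 5500.0 / 314.1593 = 17.507 MPa

17.507


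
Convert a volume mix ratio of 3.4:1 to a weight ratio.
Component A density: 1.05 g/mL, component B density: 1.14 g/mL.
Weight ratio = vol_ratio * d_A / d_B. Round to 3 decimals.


= 3.4 * 1.05 / 1.14 = 3.132

3.132


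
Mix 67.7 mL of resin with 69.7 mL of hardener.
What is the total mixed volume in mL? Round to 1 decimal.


Total = 67.7 + 69.7 = 137.4 mL

137.4


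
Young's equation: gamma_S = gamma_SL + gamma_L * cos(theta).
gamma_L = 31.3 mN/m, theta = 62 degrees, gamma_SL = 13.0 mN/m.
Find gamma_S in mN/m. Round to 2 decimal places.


cos(62 deg) = 0.469472
gamma_S = 13.0 + 31.3 * 0.469472
= 27.69 mN/m

27.69


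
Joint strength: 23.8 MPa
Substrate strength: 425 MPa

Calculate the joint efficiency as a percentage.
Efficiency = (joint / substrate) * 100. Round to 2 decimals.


Efficiency = (23.8 / 425) * 100 = 5.60%

5.60


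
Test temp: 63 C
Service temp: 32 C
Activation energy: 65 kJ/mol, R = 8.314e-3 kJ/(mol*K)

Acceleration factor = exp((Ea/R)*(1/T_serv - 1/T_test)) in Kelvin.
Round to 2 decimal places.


AF = exp((65/0.008314)*(1/305.15 - 1/336.15))
= 10.62

10.62


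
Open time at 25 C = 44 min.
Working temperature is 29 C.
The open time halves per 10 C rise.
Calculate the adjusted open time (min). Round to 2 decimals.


factor = 2^((29 - 25) / 10) = 1.3195
ot = 44 / 1.3195 = 33.35 min

33.35


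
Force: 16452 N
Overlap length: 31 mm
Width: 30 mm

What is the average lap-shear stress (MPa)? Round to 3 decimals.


Average shear stress = F / (overlap * width)
= 16452 / (31 * 30)
= 17.690 MPa

17.690


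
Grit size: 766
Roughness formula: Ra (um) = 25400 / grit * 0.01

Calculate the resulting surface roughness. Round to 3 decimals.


Ra = 25400 / 766 * 0.01
= 0.332 um

0.332


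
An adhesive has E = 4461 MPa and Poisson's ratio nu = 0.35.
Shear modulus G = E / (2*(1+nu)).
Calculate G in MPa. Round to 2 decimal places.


G = 4461 / (2*(1+0.35))
= 4461 / 2.70
= 1652.22 MPa

1652.22


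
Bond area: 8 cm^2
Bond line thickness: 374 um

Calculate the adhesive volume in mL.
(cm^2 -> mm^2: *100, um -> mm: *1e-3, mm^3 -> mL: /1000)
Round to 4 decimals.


V = 8*100 * 374*1e-3 / 1000
= 0.2992 mL

0.2992


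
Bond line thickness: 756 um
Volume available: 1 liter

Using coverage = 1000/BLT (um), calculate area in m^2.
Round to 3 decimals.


1 L = 1e6 mm^3, thickness = 756 um = 0.756 mm
Area = 1e6 / 0.756 mm^2 = (1e6 / 0.756) / 1e6 m^2 = 1000 / 756 m^2
= 1.323 m^2

1.323


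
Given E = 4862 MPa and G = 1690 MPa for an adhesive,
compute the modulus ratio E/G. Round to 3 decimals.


E/G ratio = 4862 / 1690 = 2.877

2.877


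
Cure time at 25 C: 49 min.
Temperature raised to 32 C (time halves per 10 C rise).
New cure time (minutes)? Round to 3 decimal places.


Acceleration factor = 2^(7/10) = 1.6245
New time = 49 / 1.6245 = 30.163 min

30.163


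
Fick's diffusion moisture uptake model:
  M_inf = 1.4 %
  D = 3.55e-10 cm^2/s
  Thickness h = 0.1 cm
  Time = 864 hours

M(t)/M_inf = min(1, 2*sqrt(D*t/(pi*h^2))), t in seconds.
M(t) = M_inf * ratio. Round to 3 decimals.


t_sec = 864 * 3600 = 3110400
ratio = 2*sqrt(3.55e-10*3110400/(pi*0.1^2))
= min(1, 0.374953)
= 0.374953
M(t) = 1.4 * 0.374953 = 0.525 %

0.525


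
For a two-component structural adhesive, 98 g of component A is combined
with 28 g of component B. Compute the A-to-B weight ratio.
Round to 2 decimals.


Weight ratio A:B = 98 / 28
= 3.50

3.50


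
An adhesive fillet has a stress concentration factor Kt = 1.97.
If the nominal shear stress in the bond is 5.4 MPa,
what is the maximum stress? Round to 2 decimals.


Max stress = 5.4 * 1.97 = 10.64 MPa

10.64


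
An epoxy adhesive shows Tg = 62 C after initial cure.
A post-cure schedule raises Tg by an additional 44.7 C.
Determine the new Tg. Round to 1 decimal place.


New Tg = 62 + 44.7
= 106.7 C

106.7


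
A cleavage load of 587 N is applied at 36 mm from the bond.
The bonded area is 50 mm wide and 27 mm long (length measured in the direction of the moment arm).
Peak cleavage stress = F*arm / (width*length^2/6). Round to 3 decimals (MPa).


Moment = 587 * 36 = 21132 N*mm
Section modulus = 50 * 729 / 6 = 36450 / 6 mm^3
Stress = 21132 / (36450 / 6) = 126792 / 36450
= 3.479 MPa

3.479


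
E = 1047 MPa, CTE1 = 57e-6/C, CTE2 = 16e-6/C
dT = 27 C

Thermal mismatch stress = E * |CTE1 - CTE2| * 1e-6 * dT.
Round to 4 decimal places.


= 1047 * 41e-6 * 27
= 1.1590 MPa

1.1590


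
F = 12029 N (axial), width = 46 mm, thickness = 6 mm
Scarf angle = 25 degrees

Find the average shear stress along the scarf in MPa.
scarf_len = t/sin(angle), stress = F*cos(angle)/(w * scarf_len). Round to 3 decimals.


scarf_len = 6/sin(25 deg) = 14.1972
cos(25 deg) = 0.906308
stress = 12029*0.906308/(46*14.1972) = 16.693 MPa

16.693


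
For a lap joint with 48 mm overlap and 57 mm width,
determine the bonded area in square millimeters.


Area = 48 * 57 = 2736 mm^2

2736


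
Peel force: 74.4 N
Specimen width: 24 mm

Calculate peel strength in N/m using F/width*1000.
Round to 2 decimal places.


Peel strength = 74.4 / 24 * 1000 = 3100.00 N/m

3100.00


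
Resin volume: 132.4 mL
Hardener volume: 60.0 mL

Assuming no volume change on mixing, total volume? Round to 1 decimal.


V_total = 132.4 + 60.0 = 192.4 mL

192.4


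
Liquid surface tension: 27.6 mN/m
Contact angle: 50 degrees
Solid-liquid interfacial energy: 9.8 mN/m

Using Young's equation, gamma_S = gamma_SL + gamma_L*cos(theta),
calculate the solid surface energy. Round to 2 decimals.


gamma_S = 9.8 + 27.6 * cos(50)
= 27.54 mN/m

27.54


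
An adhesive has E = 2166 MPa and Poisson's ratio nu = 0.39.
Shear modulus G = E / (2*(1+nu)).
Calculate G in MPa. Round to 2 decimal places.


G = 2166 / (2*(1+0.39))
= 2166 / 2.78
= 779.14 MPa

779.14


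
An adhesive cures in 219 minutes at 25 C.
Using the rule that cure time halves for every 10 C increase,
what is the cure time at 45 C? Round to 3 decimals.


Factor = 2^((45 - 25) / 10) = 4.0000
Cure time = 219 / 4.0000
= 54.750 minutes

54.750


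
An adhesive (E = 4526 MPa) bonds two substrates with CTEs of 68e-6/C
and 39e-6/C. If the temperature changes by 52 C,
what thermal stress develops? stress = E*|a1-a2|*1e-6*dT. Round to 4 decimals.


Stress = 4526 * |68 - 39| * 1e-6 * 52
= 6.8252 MPa

6.8252


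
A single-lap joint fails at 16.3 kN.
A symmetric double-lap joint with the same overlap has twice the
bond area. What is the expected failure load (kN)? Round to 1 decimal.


Double-lap load = 2 * 16.3 = 32.6 kN

32.6


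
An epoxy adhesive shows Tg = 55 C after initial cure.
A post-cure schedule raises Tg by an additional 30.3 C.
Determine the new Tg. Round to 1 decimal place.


New Tg = 55 + 30.3
= 85.3 C

85.3


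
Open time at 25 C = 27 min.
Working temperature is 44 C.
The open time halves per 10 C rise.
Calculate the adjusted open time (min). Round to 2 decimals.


factor = 2^((44 - 25) / 10) = 3.7321
ot = 27 / 3.7321 = 7.23 min

7.23


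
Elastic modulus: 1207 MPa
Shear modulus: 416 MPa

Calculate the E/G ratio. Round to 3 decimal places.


E / G = 1207 / 416 = 2.901

2.901


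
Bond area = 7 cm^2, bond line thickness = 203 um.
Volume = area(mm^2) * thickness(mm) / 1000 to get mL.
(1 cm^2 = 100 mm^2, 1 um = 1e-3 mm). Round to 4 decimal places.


area_mm2 = 7 * 100 = 700
blt_mm = 203 * 1e-3 = 0.203
vol_mm3 = 700 * 0.203 = 142.1
vol_mL = 142.1 / 1000 = 0.1421 mL

0.1421


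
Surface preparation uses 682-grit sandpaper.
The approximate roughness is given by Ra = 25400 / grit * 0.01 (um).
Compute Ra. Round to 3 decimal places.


Ra = 25400 / 682 * 0.01
= 254 / 682
= 0.372 um

0.372


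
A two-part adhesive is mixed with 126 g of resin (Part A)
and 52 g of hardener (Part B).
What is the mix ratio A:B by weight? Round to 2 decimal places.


Mix ratio = mass_A / mass_B
= 126 / 52
= 2.42

2.42


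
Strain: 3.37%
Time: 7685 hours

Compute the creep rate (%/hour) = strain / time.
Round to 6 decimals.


Creep rate = 3.37 / 7685
= 0.000439 %/h

0.000439


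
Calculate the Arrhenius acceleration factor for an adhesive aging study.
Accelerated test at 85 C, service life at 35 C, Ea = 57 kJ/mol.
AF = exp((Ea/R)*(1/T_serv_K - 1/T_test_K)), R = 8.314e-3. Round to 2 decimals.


T_test = 358.15 K, T_serv = 308.15 K
Ea/R = 57 / 0.008314 = 6855.91
AF = exp(6855.91 * (1/308.15 - 1/358.15))
= 22.33

22.33


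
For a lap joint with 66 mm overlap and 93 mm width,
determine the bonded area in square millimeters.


Area = 66 * 93 = 6138 mm^2

6138


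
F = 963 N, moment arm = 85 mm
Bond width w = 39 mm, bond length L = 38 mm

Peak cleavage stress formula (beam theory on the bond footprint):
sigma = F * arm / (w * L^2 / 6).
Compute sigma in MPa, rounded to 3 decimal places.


sigma = (963 * 85) / (39 * 1444 / 6)
= 81855 * 6 / 56316
= 491130 / 56316
= 8.721 MPa

8.721


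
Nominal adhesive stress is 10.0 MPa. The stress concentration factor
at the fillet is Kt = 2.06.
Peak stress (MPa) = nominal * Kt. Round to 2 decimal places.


Peak = 10.0 * 2.06 = 20.60 MPa

20.60


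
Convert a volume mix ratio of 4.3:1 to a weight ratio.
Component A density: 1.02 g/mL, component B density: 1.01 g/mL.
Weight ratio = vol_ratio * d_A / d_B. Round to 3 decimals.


= 4.3 * 1.02 / 1.01 = 4.343

4.343


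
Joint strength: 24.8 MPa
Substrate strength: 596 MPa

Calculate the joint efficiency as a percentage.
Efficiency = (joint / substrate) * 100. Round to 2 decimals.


Efficiency = (24.8 / 596) * 100 = 4.16%

4.16


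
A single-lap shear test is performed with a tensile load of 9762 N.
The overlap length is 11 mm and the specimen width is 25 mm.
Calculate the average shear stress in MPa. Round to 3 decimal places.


Shear stress = F / (overlap * width)
= 9762 / (11 * 25)
= 9762 / 275
= 35.498 MPa

35.498


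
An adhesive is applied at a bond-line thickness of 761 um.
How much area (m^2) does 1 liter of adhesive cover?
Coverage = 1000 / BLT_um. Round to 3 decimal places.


Coverage = 1000 / 761 = 1.314 m^2

1.314


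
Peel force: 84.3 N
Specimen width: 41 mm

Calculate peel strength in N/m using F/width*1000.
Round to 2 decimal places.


Peel strength = 84.3 / 41 * 1000 = 2056.10 N/m

2056.10


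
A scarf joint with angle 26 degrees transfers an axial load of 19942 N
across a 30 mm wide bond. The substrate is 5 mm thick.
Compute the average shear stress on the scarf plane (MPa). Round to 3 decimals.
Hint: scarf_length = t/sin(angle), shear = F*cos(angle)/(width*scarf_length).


scarf_length = 5 / sin(26 deg) = 11.4059 mm
cos(26 deg) = 0.898794
shear stress = 19942 * 0.898794 / (30 * 11.4059)
= 52.382 MPa

52.382


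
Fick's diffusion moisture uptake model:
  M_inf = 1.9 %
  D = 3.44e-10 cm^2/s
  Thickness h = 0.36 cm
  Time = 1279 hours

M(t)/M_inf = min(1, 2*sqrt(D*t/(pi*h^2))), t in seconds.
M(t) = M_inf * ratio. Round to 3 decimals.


t_sec = 1279 * 3600 = 4604400
ratio = 2*sqrt(3.44e-10*4604400/(pi*0.36^2))
= min(1, 0.124744)
= 0.124744
M(t) = 1.9 * 0.124744 = 0.237 %

0.237


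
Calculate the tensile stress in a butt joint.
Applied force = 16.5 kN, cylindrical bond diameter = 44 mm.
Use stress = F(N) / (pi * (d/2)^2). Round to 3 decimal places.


A = pi * 22.0^2 = 1520.5308 mm^2
sigma = 16500.0 / 1520.5308 = 10.851 MPa

10.851


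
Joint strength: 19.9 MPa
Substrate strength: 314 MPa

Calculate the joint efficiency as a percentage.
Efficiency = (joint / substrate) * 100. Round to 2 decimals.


Efficiency = (19.9 / 314) * 100 = 6.34%

6.34


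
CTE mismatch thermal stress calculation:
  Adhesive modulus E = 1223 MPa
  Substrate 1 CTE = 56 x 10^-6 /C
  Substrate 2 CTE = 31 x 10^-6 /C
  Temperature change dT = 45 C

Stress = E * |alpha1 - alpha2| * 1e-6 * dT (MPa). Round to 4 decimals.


delta_alpha = |56 - 31| = 25 x 10^-6/C
Stress = 1223 * 25e-6 * 45
= 1.3759 MPa

1.3759


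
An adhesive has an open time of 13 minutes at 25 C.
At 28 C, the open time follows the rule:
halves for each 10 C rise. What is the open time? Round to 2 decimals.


Factor = 2^((28-25)/10) = 1.2311
Open time = 13 / 1.2311 = 10.56 min

10.56


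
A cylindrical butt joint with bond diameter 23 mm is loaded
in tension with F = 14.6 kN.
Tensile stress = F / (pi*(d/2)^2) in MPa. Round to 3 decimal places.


Area = pi * (23/2)^2 = 415.4756 mm^2
Stress = 14.6*1000 / 415.4756
= 35.140 MPa

35.140


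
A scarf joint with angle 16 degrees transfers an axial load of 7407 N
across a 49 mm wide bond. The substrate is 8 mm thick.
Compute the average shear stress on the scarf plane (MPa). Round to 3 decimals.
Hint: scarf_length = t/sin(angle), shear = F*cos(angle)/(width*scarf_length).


scarf_length = 8 / sin(16 deg) = 29.0236 mm
cos(16 deg) = 0.961262
shear stress = 7407 * 0.961262 / (49 * 29.0236)
= 5.007 MPa

5.007


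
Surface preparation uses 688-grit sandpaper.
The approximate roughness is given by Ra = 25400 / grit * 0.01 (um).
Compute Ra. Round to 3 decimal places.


Ra = 25400 / 688 * 0.01
= 254 / 688
= 0.369 um

0.369


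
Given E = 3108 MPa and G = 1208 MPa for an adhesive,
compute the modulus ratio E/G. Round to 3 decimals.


E/G ratio = 3108 / 1208 = 2.573

2.573


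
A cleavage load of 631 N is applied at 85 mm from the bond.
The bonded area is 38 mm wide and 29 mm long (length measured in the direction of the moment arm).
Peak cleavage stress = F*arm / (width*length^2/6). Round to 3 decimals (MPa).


Moment = 631 * 85 = 53635 N*mm
Section modulus = 38 * 841 / 6 = 31958 / 6 mm^3
Stress = 53635 / (31958 / 6) = 321810 / 31958
= 10.070 MPa

10.070


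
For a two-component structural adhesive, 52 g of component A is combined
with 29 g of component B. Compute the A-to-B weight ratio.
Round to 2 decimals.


Weight ratio A:B = 52 / 29
= 1.79

1.79


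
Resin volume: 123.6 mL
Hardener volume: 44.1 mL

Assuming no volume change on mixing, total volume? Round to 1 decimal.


V_total = 123.6 + 44.1 = 167.7 mL

167.7


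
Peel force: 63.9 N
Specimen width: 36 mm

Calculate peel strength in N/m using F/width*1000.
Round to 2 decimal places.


Peel strength = 63.9 / 36 * 1000 = 1775.00 N/m

1775.00


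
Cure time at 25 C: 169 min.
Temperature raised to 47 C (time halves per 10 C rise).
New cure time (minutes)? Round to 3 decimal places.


Acceleration factor = 2^(22/10) = 4.5948
New time = 169 / 4.5948 = 36.781 min

36.781


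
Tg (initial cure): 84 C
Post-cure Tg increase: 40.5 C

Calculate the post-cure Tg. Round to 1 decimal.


Post-cure Tg = 84 + 40.5 = 124.5 C

124.5


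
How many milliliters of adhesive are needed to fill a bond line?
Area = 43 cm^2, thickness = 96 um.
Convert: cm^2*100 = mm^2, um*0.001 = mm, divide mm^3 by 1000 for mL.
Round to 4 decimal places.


= (43 * 100) * (96 * 0.001) / 1000
= 0.4128 mL

0.4128


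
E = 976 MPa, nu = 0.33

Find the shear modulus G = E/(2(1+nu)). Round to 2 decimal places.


G = 976 / (2 * 1.33)
= 366.92 MPa

366.92


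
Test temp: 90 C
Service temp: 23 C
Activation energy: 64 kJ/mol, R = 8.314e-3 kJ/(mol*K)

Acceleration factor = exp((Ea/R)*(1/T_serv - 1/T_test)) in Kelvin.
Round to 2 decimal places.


AF = exp((64/0.008314)*(1/296.15 - 1/363.15))
= 120.98

120.98


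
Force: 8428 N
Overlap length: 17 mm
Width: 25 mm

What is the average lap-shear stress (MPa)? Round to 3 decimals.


Average shear stress = F / (overlap * width)
= 8428 / (17 * 25)
= 19.831 MPa

19.831


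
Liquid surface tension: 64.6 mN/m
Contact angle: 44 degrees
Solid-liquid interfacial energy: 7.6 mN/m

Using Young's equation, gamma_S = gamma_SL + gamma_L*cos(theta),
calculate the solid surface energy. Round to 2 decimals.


gamma_S = 7.6 + 64.6 * cos(44)
= 54.07 mN/m

54.07


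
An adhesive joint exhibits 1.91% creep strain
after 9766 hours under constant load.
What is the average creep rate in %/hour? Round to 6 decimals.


Creep rate = strain / time
= 1.91 / 9766
= 0.000196 %/h

0.000196


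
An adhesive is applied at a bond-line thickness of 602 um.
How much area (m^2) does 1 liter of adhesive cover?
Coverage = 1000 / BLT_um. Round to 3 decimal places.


Coverage = 1000 / 602 = 1.661 m^2

1.661
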